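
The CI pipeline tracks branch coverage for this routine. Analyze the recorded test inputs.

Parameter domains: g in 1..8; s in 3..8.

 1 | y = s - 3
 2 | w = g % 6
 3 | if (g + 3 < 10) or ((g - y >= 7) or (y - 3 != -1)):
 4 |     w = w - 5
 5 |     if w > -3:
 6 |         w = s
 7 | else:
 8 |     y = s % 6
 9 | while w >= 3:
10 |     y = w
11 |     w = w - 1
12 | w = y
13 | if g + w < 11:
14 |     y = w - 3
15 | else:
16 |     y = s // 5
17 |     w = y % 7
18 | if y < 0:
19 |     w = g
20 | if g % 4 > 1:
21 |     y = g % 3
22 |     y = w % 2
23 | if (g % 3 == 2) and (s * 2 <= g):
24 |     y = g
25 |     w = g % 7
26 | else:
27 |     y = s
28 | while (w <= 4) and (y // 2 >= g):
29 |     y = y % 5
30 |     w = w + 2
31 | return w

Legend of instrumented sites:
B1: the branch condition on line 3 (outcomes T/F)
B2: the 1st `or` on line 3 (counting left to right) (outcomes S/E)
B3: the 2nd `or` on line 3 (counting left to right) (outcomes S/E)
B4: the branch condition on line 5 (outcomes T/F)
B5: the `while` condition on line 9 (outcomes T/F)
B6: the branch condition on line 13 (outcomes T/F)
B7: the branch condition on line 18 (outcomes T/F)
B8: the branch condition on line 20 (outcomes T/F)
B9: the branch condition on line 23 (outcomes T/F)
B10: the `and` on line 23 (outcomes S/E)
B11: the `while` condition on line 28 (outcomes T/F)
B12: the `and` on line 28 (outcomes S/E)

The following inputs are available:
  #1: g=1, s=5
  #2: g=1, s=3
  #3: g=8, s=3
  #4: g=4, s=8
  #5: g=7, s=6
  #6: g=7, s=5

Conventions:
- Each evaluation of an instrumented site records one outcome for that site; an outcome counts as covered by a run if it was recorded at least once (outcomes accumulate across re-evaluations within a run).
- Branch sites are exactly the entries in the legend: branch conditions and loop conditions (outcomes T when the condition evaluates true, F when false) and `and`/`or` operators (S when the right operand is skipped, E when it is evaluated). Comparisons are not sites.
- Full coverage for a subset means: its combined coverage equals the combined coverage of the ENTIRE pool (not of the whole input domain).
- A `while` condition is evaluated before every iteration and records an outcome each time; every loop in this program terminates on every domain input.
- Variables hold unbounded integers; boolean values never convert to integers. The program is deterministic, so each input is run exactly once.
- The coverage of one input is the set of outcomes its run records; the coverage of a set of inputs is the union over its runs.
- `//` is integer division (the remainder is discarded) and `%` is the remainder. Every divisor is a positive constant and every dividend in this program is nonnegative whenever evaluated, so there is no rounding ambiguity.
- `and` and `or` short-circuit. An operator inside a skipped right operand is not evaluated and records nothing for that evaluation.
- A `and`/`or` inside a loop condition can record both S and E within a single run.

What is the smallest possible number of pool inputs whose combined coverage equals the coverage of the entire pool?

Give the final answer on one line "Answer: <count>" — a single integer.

test 1 (g=1, s=5) hits B1=T, B2=S, B4=F, B5=F, B6=T, B7=T, B8=F, B9=F, B10=S, B11=T, B11=F, B12=E
test 2 (g=1, s=3) hits B1=T, B2=S, B4=F, B5=F, B6=T, B7=T, B8=F, B9=F, B10=S, B11=T, B11=F, B12=S, B12=E
test 3 (g=8, s=3) hits B1=T, B2=E, B3=S, B4=F, B5=F, B6=T, B7=T, B8=F, B9=T, B10=E, B11=F, B12=E
test 4 (g=4, s=8) hits B1=T, B2=S, B4=T, B5=T, B5=F, B6=T, B7=F, B8=F, B9=F, B10=S, B11=T, B11=F, B12=S, B12=E
test 5 (g=7, s=6) hits B1=T, B2=E, B3=E, B4=F, B5=F, B6=T, B7=F, B8=T, B9=F, B10=S, B11=F, B12=E
test 6 (g=7, s=5) hits B1=F, B2=E, B3=E, B5=F, B6=F, B7=F, B8=T, B9=F, B10=S, B11=F, B12=E
together the pool reaches 24 outcomes: B1=T, B1=F, B2=S, B2=E, B3=S, B3=E, B4=T, B4=F, B5=T, B5=F, B6=T, B6=F, B7=T, B7=F, B8=T, B8=F, B9=T, B9=F, B10=S, B10=E, B11=T, B11=F, B12=S, B12=E
every size-1 subset falls short of the 24 outcomes (best: 14/24)
every size-2 subset falls short of the 24 outcomes (best: 20/24)
inputs {3, 4, 6} (size 3) cover everything; no size-3 subset with a lexicographically smaller index list covers all 24

Answer: 3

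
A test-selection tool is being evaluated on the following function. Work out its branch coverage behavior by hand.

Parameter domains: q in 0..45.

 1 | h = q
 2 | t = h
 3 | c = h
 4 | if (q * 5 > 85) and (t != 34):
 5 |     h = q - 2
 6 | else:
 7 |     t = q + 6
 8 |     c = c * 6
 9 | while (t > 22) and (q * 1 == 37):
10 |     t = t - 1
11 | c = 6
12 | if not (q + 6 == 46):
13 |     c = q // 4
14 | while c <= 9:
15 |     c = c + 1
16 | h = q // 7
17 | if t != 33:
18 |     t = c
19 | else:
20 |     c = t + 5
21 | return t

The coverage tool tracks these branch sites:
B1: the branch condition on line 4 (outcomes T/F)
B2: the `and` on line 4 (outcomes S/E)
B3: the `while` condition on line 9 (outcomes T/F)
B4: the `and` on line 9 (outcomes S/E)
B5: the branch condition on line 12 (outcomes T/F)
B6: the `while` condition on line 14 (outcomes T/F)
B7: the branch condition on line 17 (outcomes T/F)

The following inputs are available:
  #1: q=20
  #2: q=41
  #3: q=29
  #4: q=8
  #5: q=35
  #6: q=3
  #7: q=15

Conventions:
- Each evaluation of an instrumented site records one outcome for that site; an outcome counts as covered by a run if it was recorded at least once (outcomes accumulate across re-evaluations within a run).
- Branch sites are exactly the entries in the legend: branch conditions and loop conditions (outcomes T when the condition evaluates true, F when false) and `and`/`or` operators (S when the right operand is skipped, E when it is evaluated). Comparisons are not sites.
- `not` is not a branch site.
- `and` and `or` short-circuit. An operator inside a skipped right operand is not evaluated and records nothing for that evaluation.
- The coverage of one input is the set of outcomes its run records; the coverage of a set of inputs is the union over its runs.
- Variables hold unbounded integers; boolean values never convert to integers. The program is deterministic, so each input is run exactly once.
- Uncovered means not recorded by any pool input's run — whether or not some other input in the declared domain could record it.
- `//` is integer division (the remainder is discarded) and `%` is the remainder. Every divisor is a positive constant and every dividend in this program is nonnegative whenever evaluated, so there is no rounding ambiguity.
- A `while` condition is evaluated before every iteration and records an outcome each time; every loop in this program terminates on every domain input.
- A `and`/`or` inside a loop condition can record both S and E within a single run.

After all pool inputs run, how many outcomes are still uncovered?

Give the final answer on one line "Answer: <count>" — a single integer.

test 1 (q=20) fires B2->E, B1->T, B4->S, B3->F, B5->T, B6->T, B6->T, B6->T, B6->T, B6->T, B6->F, B7->T; hits B1=T, B2=E, B3=F, B4=S, B5=T, B6=T, B6=F, B7=T
test 2 (q=41) fires B2->E, B1->T, B4->E, B3->F, B5->T, B6->F, B7->T; hits B1=T, B2=E, B3=F, B4=E, B5=T, B6=F, B7=T
test 3 (q=29) fires B2->E, B1->T, B4->E, B3->F, B5->T, B6->T, B6->T, B6->T, B6->F, B7->T; hits B1=T, B2=E, B3=F, B4=E, B5=T, B6=T, B6=F, B7=T
test 4 (q=8) fires B2->S, B1->F, B4->S, B3->F, B5->T, B6->T, B6->T, B6->T, B6->T, B6->T, B6->T, B6->T, B6->T, B6->F, ...; hits B1=F, B2=S, B3=F, B4=S, B5=T, B6=T, B6=F, B7=T
test 5 (q=35) fires B2->E, B1->T, B4->E, B3->F, B5->T, B6->T, B6->T, B6->F, B7->T; hits B1=T, B2=E, B3=F, B4=E, B5=T, B6=T, B6=F, B7=T
test 6 (q=3) fires B2->S, B1->F, B4->S, B3->F, B5->T, B6->T, B6->T, B6->T, B6->T, B6->T, B6->T, B6->T, B6->T, B6->T, ...; hits B1=F, B2=S, B3=F, B4=S, B5=T, B6=T, B6=F, B7=T
test 7 (q=15) fires B2->S, B1->F, B4->S, B3->F, B5->T, B6->T, B6->T, B6->T, B6->T, B6->T, B6->T, B6->T, B6->F, B7->T; hits B1=F, B2=S, B3=F, B4=S, B5=T, B6=T, B6=F, B7=T
union over the pool: B1=T, B1=F, B2=S, B2=E, B3=F, B4=S, B4=E, B5=T, B6=T, B6=F, B7=T
uncovered (3 of 14): B3=T, B5=F, B7=F

Answer: 3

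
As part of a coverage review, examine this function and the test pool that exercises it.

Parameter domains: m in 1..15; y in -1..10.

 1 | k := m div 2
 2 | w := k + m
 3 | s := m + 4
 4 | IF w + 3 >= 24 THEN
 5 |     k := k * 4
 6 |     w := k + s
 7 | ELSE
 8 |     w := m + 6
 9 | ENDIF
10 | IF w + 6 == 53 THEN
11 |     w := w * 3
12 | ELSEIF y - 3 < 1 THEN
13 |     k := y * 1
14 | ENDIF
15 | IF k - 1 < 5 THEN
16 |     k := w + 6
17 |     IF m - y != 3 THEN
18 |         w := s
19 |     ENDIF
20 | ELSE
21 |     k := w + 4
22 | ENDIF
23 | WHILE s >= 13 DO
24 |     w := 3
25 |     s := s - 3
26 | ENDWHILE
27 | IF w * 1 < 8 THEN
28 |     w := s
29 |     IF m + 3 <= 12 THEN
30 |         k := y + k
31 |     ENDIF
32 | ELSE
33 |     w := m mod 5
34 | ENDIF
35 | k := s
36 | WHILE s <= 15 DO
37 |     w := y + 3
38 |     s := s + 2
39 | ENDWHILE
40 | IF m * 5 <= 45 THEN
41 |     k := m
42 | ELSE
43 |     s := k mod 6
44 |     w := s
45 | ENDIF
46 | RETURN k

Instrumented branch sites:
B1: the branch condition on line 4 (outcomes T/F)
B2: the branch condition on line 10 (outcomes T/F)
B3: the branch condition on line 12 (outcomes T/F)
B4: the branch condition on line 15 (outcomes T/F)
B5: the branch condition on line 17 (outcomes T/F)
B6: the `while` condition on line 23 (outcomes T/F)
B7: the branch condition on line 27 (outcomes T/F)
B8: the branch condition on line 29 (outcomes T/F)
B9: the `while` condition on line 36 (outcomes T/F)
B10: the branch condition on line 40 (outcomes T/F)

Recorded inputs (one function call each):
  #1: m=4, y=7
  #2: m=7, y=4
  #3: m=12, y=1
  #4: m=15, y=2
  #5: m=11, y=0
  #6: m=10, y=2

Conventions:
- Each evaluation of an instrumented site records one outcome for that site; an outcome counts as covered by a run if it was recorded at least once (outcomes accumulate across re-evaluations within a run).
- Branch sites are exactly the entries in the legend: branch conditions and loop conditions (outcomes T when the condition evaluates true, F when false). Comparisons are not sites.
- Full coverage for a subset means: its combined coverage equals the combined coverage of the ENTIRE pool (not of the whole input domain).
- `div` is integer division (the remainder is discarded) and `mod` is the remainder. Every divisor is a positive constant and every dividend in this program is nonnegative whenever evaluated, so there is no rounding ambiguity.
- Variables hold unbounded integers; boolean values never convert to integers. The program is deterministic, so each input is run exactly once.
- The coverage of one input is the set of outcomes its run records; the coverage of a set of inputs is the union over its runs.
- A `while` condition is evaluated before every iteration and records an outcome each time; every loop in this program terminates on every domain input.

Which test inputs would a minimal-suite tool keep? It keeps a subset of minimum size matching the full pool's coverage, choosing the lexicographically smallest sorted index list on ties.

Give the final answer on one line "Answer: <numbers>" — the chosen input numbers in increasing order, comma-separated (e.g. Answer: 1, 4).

test 1 (m=4, y=7) fires B1->F, B2->F, B3->F, B4->T, B5->T, B6->F, B7->F, B9->T, B9->T, B9->T, B9->T, B9->F, B10->T; hits B1=F, B2=F, B3=F, B4=T, B5=T, B6=F, B7=F, B9=T, B9=F, B10=T
test 2 (m=7, y=4) fires B1->F, B2->F, B3->F, B4->T, B5->F, B6->F, B7->F, B9->T, B9->T, B9->T, B9->F, B10->T; hits B1=F, B2=F, B3=F, B4=T, B5=F, B6=F, B7=F, B9=T, B9=F, B10=T
test 3 (m=12, y=1) fires B1->F, B2->F, B3->T, B4->T, B5->T, B6->T, B6->T, B6->F, B7->T, B8->F, B9->T, B9->T, B9->T, B9->F, ...; hits B1=F, B2=F, B3=T, B4=T, B5=T, B6=T, B6=F, B7=T, B8=F, B9=T, B9=F, B10=F
test 4 (m=15, y=2) fires B1->T, B2->T, B4->F, B6->T, B6->T, B6->T, B6->F, B7->T, B8->F, B9->T, B9->T, B9->T, B9->F, B10->F; hits B1=T, B2=T, B4=F, B6=T, B6=F, B7=T, B8=F, B9=T, B9=F, B10=F
test 5 (m=11, y=0) fires B1->F, B2->F, B3->T, B4->T, B5->T, B6->T, B6->F, B7->T, B8->F, B9->T, B9->T, B9->F, B10->F; hits B1=F, B2=F, B3=T, B4=T, B5=T, B6=T, B6=F, B7=T, B8=F, B9=T, B9=F, B10=F
test 6 (m=10, y=2) fires B1->F, B2->F, B3->T, B4->T, B5->T, B6->T, B6->F, B7->T, B8->F, B9->T, B9->T, B9->T, B9->F, B10->F; hits B1=F, B2=F, B3=T, B4=T, B5=T, B6=T, B6=F, B7=T, B8=F, B9=T, B9=F, B10=F
union over all inputs: B1=T, B1=F, B2=T, B2=F, B3=T, B3=F, B4=T, B4=F, B5=T, B5=F, B6=T, B6=F, B7=T, B7=F, B8=F, B9=T, B9=F, B10=T, B10=F (19 outcomes)
every size-1 subset falls short of the 19 outcomes (best: 12/19)
every size-2 subset falls short of the 19 outcomes (best: 17/19)
at size 3, {2, 3, 4} reaches all 19 outcomes; every lexicographically earlier size-3 subset fails

Answer: 2, 3, 4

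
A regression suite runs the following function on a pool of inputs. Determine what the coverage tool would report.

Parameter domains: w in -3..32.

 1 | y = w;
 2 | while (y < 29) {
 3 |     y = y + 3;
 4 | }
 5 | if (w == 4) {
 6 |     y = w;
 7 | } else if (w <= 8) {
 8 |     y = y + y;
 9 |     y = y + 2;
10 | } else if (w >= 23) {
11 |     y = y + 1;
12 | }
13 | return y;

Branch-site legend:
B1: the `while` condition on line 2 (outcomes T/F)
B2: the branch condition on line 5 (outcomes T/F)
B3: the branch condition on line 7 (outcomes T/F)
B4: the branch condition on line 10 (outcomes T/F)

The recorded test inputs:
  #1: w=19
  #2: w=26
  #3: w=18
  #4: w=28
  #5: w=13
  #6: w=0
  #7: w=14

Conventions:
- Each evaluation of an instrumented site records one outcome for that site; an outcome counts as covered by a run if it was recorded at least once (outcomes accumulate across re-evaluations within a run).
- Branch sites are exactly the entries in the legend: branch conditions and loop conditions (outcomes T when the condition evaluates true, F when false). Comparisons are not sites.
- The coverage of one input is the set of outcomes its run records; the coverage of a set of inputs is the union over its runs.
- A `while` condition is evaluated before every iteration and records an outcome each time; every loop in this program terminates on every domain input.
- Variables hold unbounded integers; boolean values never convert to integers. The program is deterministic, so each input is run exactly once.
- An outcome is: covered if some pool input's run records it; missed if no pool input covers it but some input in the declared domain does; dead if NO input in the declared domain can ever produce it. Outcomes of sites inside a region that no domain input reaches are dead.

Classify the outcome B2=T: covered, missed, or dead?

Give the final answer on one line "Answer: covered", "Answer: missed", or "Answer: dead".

no pool input records B2=T
but domain input (w=4) does record it -> reachable, so missed

Answer: missed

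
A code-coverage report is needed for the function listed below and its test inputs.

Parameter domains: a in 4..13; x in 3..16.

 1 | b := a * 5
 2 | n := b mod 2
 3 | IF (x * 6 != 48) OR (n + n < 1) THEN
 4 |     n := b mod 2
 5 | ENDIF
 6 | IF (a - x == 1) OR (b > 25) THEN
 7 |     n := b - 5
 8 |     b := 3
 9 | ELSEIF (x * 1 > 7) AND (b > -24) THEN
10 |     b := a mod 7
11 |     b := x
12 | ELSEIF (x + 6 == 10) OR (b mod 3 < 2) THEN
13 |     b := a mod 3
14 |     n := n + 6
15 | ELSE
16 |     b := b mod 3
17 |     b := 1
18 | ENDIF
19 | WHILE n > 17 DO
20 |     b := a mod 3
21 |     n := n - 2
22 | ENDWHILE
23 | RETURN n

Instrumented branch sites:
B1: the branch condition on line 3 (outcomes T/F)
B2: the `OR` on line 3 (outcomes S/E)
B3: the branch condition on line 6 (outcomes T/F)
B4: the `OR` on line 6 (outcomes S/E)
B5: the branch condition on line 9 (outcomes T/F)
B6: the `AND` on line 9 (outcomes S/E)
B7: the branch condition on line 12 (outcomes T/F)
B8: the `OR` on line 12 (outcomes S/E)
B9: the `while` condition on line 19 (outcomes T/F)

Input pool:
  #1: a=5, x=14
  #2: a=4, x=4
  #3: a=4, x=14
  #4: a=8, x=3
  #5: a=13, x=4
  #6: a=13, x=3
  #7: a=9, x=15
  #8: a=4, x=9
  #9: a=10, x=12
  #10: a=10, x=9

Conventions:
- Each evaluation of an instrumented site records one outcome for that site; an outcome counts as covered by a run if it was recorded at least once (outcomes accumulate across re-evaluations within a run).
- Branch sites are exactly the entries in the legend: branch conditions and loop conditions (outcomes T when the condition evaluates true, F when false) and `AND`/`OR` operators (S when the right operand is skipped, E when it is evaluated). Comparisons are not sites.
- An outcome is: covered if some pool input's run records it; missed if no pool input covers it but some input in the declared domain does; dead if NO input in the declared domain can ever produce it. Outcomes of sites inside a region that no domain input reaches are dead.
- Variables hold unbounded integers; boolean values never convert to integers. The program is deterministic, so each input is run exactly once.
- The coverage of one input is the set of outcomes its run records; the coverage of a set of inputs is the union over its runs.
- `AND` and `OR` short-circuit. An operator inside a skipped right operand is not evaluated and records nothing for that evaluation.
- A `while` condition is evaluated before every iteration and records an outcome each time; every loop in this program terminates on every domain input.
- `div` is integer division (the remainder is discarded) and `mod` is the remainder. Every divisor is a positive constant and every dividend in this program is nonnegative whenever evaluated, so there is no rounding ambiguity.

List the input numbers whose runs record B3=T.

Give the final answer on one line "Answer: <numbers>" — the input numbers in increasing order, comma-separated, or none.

input #1 (a=5, x=14): does not produce B3=T
input #2 (a=4, x=4): does not produce B3=T
input #3 (a=4, x=14): does not produce B3=T
input #4 (a=8, x=3): produces B3=T
input #5 (a=13, x=4): produces B3=T
input #6 (a=13, x=3): produces B3=T
input #7 (a=9, x=15): produces B3=T
input #8 (a=4, x=9): does not produce B3=T
input #9 (a=10, x=12): produces B3=T
input #10 (a=10, x=9): produces B3=T

Answer: 4, 5, 6, 7, 9, 10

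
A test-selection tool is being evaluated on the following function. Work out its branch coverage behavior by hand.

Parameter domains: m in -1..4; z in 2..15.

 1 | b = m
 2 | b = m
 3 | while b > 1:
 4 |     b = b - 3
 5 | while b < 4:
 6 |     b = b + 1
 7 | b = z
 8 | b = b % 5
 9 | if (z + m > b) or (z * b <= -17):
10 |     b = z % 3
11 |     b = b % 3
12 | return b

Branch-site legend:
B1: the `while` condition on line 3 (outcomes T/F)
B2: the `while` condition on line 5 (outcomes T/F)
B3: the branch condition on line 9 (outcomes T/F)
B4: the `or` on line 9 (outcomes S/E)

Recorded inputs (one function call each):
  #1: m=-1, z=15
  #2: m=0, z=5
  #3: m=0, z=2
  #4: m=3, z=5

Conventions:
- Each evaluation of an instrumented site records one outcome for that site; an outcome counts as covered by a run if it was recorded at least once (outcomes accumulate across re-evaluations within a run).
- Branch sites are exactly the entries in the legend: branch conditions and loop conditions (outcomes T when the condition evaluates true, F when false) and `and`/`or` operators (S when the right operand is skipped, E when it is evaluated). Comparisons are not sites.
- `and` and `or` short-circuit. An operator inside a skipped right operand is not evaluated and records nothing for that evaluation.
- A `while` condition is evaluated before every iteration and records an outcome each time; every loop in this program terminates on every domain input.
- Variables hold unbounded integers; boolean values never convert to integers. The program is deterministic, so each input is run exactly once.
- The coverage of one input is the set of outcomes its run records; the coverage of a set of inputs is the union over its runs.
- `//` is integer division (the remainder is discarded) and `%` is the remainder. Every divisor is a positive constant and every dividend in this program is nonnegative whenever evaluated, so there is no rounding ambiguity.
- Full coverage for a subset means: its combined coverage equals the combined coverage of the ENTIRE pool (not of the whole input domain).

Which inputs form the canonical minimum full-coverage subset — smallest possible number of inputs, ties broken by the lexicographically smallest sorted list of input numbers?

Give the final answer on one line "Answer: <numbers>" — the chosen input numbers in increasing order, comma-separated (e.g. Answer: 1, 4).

test 1 (m=-1, z=15) fires B1->F, B2->T, B2->T, B2->T, B2->T, B2->T, B2->F, B4->S, B3->T; hits B1=F, B2=T, B2=F, B3=T, B4=S
test 2 (m=0, z=5) fires B1->F, B2->T, B2->T, B2->T, B2->T, B2->F, B4->S, B3->T; hits B1=F, B2=T, B2=F, B3=T, B4=S
test 3 (m=0, z=2) fires B1->F, B2->T, B2->T, B2->T, B2->T, B2->F, B4->E, B3->F; hits B1=F, B2=T, B2=F, B3=F, B4=E
test 4 (m=3, z=5) fires B1->T, B1->F, B2->T, B2->T, B2->T, B2->T, B2->F, B4->S, B3->T; hits B1=T, B1=F, B2=T, B2=F, B3=T, B4=S
pool-wide coverage (8 outcomes): B1=T, B1=F, B2=T, B2=F, B3=T, B3=F, B4=S, B4=E
size 1 is not enough: best union over all size-1 subsets is 6/8
size 2: inputs {3, 4} cover all 8 outcomes, and no lexicographically smaller subset of this size does

Answer: 3, 4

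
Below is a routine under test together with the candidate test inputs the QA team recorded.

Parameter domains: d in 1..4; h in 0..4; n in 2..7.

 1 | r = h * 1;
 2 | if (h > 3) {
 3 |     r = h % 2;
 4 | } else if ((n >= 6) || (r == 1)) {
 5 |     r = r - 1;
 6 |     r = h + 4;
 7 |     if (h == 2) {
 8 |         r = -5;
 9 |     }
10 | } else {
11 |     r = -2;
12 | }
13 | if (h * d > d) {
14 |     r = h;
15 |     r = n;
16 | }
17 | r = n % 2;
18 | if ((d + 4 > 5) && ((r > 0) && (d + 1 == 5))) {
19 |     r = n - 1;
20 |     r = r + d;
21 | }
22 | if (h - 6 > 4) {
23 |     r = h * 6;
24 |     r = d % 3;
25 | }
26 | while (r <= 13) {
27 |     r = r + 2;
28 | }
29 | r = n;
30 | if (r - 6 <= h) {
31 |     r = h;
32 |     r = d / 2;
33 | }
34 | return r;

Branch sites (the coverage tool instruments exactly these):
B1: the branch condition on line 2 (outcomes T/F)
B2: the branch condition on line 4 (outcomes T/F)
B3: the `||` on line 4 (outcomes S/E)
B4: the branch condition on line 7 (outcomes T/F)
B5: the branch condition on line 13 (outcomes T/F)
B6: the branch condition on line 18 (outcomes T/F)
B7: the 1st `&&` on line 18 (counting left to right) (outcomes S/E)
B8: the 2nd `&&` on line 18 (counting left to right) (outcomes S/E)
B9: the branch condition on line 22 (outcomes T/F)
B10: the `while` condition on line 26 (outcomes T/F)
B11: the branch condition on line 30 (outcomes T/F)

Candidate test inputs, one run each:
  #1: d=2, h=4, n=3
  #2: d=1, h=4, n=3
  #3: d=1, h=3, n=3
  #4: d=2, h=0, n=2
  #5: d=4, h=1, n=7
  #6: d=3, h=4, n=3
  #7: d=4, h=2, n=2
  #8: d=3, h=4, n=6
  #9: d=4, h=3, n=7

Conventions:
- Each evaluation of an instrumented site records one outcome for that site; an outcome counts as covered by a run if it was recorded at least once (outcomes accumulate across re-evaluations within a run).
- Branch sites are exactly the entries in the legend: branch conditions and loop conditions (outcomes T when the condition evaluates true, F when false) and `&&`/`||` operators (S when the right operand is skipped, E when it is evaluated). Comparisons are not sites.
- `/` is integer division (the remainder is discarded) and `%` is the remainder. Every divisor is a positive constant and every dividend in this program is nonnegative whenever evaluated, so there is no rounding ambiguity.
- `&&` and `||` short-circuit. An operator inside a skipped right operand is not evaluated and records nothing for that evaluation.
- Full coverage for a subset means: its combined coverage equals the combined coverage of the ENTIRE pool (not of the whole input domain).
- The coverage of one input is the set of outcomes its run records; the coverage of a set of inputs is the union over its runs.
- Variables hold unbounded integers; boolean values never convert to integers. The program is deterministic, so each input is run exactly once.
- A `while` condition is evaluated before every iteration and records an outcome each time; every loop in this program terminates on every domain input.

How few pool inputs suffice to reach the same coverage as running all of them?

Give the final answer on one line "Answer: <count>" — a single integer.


input #1 (d=2, h=4, n=3): events B1->T, B5->T, B7->E, B8->E, B6->F, B9->F, B10->T, B10->T, B10->T, B10->T, B10->T, B10->T, B10->T, B10->F, ...; covers B1=T, B5=T, B6=F, B7=E, B8=E, B9=F, B10=T, B10=F, B11=T
input #2 (d=1, h=4, n=3): events B1->T, B5->T, B7->S, B6->F, B9->F, B10->T, B10->T, B10->T, B10->T, B10->T, B10->T, B10->T, B10->F, B11->T; covers B1=T, B5=T, B6=F, B7=S, B9=F, B10=T, B10=F, B11=T
input #3 (d=1, h=3, n=3): events B1->F, B3->E, B2->F, B5->T, B7->S, B6->F, B9->F, B10->T, B10->T, B10->T, B10->T, B10->T, B10->T, B10->T, ...; covers B1=F, B2=F, B3=E, B5=T, B6=F, B7=S, B9=F, B10=T, B10=F, B11=T
input #4 (d=2, h=0, n=2): events B1->F, B3->E, B2->F, B5->F, B7->E, B8->S, B6->F, B9->F, B10->T, B10->T, B10->T, B10->T, B10->T, B10->T, ...; covers B1=F, B2=F, B3=E, B5=F, B6=F, B7=E, B8=S, B9=F, B10=T, B10=F, B11=T
input #5 (d=4, h=1, n=7): events B1->F, B3->S, B2->T, B4->F, B5->F, B7->E, B8->E, B6->T, B9->F, B10->T, B10->T, B10->F, B11->T; covers B1=F, B2=T, B3=S, B4=F, B5=F, B6=T, B7=E, B8=E, B9=F, B10=T, B10=F, B11=T
input #6 (d=3, h=4, n=3): events B1->T, B5->T, B7->E, B8->E, B6->F, B9->F, B10->T, B10->T, B10->T, B10->T, B10->T, B10->T, B10->T, B10->F, ...; covers B1=T, B5=T, B6=F, B7=E, B8=E, B9=F, B10=T, B10=F, B11=T
input #7 (d=4, h=2, n=2): events B1->F, B3->E, B2->F, B5->T, B7->E, B8->S, B6->F, B9->F, B10->T, B10->T, B10->T, B10->T, B10->T, B10->T, ...; covers B1=F, B2=F, B3=E, B5=T, B6=F, B7=E, B8=S, B9=F, B10=T, B10=F, B11=T
input #8 (d=3, h=4, n=6): events B1->T, B5->T, B7->E, B8->S, B6->F, B9->F, B10->T, B10->T, B10->T, B10->T, B10->T, B10->T, B10->T, B10->F, ...; covers B1=T, B5=T, B6=F, B7=E, B8=S, B9=F, B10=T, B10=F, B11=T
input #9 (d=4, h=3, n=7): events B1->F, B3->S, B2->T, B4->F, B5->T, B7->E, B8->E, B6->T, B9->F, B10->T, B10->T, B10->F, B11->T; covers B1=F, B2=T, B3=S, B4=F, B5=T, B6=T, B7=E, B8=E, B9=F, B10=T, B10=F, B11=T
pool-wide coverage (19 outcomes): B1=T, B1=F, B2=T, B2=F, B3=S, B3=E, B4=F, B5=T, B5=F, B6=T, B6=F, B7=S, B7=E, B8=S, B8=E, B9=F, B10=T, B10=F, B11=T
size 1 is not enough: best union over all size-1 subsets is 12/19
size 2 is not enough: best union over all size-2 subsets is 17/19
the canonical winner is {2, 4, 5}: size 3, full 19-outcome coverage, earliest index list among size-3 covers
Answer: 3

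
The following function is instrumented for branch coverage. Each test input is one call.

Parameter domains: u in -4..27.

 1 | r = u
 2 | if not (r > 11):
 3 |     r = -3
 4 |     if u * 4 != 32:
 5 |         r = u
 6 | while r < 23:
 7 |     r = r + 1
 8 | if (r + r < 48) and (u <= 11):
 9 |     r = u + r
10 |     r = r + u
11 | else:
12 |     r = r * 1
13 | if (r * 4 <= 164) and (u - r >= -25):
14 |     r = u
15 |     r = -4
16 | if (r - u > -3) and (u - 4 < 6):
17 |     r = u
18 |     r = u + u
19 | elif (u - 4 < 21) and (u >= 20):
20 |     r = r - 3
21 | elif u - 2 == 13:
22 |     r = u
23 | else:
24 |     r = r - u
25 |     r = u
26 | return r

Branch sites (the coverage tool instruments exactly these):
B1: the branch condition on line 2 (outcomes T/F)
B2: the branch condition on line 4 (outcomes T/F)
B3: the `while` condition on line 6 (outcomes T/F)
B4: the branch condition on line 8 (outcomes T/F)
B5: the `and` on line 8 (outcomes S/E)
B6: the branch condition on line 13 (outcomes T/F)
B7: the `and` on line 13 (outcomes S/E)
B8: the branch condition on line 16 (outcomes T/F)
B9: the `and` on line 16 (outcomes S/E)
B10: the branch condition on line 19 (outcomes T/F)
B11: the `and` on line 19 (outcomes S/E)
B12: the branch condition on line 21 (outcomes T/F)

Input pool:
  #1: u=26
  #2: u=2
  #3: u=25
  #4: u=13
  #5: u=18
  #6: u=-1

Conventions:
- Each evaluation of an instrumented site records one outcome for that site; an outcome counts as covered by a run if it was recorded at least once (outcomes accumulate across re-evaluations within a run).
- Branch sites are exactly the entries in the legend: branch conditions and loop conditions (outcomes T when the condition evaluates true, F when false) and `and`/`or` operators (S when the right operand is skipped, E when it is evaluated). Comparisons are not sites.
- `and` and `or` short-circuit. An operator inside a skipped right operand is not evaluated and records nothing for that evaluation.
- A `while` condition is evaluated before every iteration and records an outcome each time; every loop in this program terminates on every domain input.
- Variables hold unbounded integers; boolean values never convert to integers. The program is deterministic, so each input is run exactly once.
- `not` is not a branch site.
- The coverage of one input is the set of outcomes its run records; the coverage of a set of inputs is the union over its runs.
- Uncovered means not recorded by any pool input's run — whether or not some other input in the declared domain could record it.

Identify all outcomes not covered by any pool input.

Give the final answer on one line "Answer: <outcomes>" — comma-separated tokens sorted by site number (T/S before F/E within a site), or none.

test 1 (u=26) hits B1=F, B3=F, B4=F, B5=S, B6=T, B7=E, B8=F, B9=S, B10=F, B11=S, B12=F
test 2 (u=2) hits B1=T, B2=T, B3=T, B3=F, B4=T, B5=E, B6=T, B7=E, B8=F, B9=S, B10=F, B11=E, B12=F
test 3 (u=25) hits B1=F, B3=F, B4=F, B5=S, B6=T, B7=E, B8=F, B9=S, B10=F, B11=S, B12=F
test 4 (u=13) hits B1=F, B3=T, B3=F, B4=F, B5=E, B6=T, B7=E, B8=F, B9=S, B10=F, B11=E, B12=F
test 5 (u=18) hits B1=F, B3=T, B3=F, B4=F, B5=E, B6=T, B7=E, B8=F, B9=S, B10=F, B11=E, B12=F
test 6 (u=-1) hits B1=T, B2=T, B3=T, B3=F, B4=T, B5=E, B6=T, B7=E, B8=F, B9=S, B10=F, B11=E, B12=F
union over the pool: B1=T, B1=F, B2=T, B3=T, B3=F, B4=T, B4=F, B5=S, B5=E, B6=T, B7=E, B8=F, B9=S, B10=F, B11=S, B11=E, B12=F
uncovered (7 of 24): B2=F, B6=F, B7=S, B8=T, B9=E, B10=T, B12=T

Answer: B2=F, B6=F, B7=S, B8=T, B9=E, B10=T, B12=T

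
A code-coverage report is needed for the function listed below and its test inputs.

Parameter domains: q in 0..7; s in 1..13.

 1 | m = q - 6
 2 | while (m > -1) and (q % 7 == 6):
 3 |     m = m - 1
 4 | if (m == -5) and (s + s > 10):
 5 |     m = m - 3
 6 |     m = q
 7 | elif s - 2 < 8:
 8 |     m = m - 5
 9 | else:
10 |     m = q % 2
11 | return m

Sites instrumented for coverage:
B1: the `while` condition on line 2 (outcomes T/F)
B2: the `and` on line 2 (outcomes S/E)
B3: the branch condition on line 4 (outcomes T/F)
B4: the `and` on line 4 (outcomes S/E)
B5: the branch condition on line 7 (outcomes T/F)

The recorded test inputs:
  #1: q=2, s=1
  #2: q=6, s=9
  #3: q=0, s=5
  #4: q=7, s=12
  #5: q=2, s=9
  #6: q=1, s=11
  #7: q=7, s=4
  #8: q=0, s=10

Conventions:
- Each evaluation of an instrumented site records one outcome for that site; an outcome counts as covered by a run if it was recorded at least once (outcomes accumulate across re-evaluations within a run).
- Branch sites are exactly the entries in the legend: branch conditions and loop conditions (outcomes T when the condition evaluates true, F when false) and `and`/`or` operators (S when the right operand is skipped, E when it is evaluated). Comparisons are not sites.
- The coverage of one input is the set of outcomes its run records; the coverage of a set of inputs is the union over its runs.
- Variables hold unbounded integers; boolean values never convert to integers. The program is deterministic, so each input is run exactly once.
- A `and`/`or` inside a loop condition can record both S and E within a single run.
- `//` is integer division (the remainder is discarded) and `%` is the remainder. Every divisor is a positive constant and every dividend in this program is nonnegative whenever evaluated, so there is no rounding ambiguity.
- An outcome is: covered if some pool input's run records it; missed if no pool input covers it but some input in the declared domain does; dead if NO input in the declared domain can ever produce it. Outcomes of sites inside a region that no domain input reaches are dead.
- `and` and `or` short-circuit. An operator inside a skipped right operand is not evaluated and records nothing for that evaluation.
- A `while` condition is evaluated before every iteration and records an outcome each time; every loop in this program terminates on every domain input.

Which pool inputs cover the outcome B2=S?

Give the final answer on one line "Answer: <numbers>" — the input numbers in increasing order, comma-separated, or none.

input #1 (q=2, s=1): produces B2=S
input #2 (q=6, s=9): produces B2=S
input #3 (q=0, s=5): produces B2=S
input #4 (q=7, s=12): does not produce B2=S
input #5 (q=2, s=9): produces B2=S
input #6 (q=1, s=11): produces B2=S
input #7 (q=7, s=4): does not produce B2=S
input #8 (q=0, s=10): produces B2=S

Answer: 1, 2, 3, 5, 6, 8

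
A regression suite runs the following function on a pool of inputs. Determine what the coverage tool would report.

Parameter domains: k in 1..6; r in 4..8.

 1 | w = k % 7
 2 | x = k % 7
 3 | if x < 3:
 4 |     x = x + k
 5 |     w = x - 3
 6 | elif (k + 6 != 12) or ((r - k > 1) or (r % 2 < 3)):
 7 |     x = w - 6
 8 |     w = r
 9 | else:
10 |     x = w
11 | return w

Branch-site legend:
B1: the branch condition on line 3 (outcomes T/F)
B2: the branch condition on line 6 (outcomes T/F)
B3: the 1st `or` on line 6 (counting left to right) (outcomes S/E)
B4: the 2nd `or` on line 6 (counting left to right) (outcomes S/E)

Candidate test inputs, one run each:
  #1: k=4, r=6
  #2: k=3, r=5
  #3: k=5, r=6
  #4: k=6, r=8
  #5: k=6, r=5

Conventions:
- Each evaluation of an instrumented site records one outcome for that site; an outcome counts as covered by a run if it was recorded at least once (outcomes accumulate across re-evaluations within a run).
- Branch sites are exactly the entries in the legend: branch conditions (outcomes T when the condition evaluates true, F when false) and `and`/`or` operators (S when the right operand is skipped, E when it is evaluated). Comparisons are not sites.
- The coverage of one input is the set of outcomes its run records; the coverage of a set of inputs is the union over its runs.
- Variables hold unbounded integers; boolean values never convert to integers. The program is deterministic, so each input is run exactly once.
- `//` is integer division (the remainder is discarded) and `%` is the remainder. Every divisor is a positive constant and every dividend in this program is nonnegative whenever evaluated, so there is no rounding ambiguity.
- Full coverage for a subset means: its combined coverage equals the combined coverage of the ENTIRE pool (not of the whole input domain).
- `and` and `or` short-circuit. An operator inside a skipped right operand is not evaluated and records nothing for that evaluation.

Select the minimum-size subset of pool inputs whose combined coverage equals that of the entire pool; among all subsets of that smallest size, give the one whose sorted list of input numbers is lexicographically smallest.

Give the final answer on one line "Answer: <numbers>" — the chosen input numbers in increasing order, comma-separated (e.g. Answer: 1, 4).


run #1 (k=4, r=6) records B1=F, B2=T, B3=S
run #2 (k=3, r=5) records B1=F, B2=T, B3=S
run #3 (k=5, r=6) records B1=F, B2=T, B3=S
run #4 (k=6, r=8) records B1=F, B2=T, B3=E, B4=S
run #5 (k=6, r=5) records B1=F, B2=T, B3=E, B4=E
union over all inputs: B1=F, B2=T, B3=S, B3=E, B4=S, B4=E (6 outcomes)
no size-1 subset reaches all 6 outcomes (best union: 4/6)
no size-2 subset reaches all 6 outcomes (best union: 5/6)
at size 3, {1, 4, 5} reaches all 6 outcomes; every lexicographically earlier size-3 subset fails
Answer: 1, 4, 5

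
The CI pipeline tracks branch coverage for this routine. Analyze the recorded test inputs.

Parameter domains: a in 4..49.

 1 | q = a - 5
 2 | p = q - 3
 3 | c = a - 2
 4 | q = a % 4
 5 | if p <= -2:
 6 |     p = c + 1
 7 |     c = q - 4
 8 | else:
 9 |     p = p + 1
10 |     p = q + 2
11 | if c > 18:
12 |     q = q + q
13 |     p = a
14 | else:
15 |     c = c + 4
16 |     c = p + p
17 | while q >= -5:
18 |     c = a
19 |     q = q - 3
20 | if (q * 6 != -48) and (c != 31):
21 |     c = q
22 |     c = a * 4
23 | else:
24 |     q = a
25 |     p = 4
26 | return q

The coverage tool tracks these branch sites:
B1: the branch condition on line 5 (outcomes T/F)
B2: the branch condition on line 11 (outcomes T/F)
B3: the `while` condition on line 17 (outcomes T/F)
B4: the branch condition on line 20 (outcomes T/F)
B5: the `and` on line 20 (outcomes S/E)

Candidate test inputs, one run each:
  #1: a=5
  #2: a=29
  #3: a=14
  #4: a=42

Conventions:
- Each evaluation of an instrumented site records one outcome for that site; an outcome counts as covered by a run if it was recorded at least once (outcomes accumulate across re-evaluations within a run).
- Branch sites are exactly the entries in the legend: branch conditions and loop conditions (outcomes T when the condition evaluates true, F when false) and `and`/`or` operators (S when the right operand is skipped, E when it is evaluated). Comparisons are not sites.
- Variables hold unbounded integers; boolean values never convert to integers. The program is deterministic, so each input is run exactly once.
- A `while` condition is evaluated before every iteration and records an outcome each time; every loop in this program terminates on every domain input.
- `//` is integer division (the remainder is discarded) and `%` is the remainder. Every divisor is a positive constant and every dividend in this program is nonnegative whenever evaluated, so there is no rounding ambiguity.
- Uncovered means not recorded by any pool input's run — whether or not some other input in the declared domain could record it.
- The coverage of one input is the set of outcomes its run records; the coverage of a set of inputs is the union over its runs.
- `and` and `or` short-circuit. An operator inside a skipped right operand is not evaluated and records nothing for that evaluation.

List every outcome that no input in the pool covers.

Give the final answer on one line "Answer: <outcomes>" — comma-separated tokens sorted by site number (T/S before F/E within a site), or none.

input #1, a=5: events B1->T, B2->F, B3->T, B3->T, B3->T, B3->F, B5->S, B4->F; outcomes B1=T, B2=F, B3=T, B3=F, B4=F, B5=S
input #2, a=29: events B1->F, B2->T, B3->T, B3->T, B3->T, B3->F, B5->E, B4->T; outcomes B1=F, B2=T, B3=T, B3=F, B4=T, B5=E
input #3, a=14: events B1->F, B2->F, B3->T, B3->T, B3->T, B3->F, B5->E, B4->T; outcomes B1=F, B2=F, B3=T, B3=F, B4=T, B5=E
input #4, a=42: events B1->F, B2->T, B3->T, B3->T, B3->T, B3->T, B3->F, B5->S, B4->F; outcomes B1=F, B2=T, B3=T, B3=F, B4=F, B5=S
union over the pool: B1=T, B1=F, B2=T, B2=F, B3=T, B3=F, B4=T, B4=F, B5=S, B5=E
uncovered (0 of 10): none

Answer: none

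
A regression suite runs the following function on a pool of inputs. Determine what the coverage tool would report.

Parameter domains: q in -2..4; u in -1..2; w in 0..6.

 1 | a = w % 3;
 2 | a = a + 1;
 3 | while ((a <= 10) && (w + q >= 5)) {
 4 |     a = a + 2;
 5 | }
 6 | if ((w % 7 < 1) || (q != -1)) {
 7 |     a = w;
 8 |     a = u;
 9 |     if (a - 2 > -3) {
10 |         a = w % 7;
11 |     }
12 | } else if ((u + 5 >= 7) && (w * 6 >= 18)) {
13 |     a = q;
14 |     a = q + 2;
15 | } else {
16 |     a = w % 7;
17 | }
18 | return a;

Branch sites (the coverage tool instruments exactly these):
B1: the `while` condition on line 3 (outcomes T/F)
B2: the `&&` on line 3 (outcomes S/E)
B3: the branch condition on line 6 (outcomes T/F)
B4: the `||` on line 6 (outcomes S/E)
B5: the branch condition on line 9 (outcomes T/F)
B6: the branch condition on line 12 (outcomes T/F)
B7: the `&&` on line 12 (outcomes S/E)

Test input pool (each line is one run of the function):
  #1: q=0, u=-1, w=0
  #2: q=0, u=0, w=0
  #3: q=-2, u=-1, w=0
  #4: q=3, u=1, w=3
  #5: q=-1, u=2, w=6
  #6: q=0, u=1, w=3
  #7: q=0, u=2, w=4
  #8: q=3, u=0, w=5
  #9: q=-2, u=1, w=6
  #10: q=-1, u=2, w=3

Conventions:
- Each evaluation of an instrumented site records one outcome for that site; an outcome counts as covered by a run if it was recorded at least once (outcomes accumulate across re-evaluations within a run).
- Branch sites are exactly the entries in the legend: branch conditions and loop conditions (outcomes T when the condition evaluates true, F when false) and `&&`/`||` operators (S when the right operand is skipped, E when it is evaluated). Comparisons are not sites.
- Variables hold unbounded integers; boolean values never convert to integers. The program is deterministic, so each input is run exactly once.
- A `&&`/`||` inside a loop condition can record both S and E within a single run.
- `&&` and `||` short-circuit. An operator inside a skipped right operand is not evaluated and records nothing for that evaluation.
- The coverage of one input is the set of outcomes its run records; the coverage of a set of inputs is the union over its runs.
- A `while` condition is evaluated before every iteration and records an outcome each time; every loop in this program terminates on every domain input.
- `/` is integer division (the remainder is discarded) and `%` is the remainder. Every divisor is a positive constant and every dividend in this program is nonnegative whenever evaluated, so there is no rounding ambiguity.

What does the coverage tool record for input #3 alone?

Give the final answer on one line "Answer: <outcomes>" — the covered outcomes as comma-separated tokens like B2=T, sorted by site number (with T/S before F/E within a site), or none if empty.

Tracing the run of input #3 (q=-2, u=-1, w=0):
  B2->E, B1->F, B4->S, B3->T, B5->F
deduplicating events, the covered set is: B1=F, B2=E, B3=T, B4=S, B5=F

Answer: B1=F, B2=E, B3=T, B4=S, B5=F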